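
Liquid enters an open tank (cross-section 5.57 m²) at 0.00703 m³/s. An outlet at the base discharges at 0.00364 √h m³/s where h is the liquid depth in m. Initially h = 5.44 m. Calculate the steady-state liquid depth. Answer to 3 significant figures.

Level balance: A dh/dt = 0.00703 − 0.00364 √h. Setting dh/dt = 0:
Q_in = 0.00364 √h_ss ⇒ √h_ss = 0.00703/0.00364 = 1.9313.
h_ss = 1.9313² = 3.7300 m. (Since h₀ = 5.44 m > h_ss, the level will fall toward this value.)

3.73 m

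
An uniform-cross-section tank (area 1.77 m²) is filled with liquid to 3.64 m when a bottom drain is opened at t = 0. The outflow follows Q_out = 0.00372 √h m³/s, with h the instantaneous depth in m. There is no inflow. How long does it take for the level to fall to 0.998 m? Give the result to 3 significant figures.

With no inflow, A dh/dt = −0.00372 √h.
This is separable: 2 d(√h)/dt = −0.00372/A, so √h = √h₀ − (0.00372/(2A)) t.
t = 2A(√h₀ − √h)/0.00372 = 2·1.77·(√3.64 − √0.998)/0.00372
  = 3.5400 × (1.9079 − 0.99900) / 0.00372 = 864.90 s.

865 s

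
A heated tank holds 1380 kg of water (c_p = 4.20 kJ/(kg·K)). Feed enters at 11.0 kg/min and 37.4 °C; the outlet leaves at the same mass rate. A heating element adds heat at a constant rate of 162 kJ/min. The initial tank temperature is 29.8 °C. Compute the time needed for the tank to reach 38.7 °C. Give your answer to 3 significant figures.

203 min

M c_p dT/dt = ṁ c_p (T_in − T) + Q̇.
τ = M/ṁ = 125.45 min; T_ss = T_in + Q̇/(ṁ c_p) = 40.906 °C.
T(t) = T_ss + (T₀ − T_ss) e^(−t/τ). Set T = 38.7:
e^(−t/τ) = (38.7 − 40.906)/(29.8 − 40.906) = 0.19867
t = −125.45 · ln(0.19867) = 202.75 min.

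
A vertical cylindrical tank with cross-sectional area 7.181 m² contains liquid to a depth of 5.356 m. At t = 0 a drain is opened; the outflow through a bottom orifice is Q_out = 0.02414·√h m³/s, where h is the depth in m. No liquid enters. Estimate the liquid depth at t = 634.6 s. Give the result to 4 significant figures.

1.557 m

Volume balance on the tank: A dh/dt = −0.02414 √h.
∫ h^(−1/2) dh = −(0.02414/A) ∫ dt, giving 2√h = 2√h₀ − (0.02414/A) t.
√h = √5.356 − 0.02414·634.6/(2·7.181) = 2.31430 − 1.06665 = 1.24765.
h = 1.24765² = 1.55664 m.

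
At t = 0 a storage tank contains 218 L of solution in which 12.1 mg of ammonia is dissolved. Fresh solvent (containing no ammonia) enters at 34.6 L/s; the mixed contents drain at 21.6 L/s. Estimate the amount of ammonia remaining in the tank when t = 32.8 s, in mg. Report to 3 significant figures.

Let m(t) be the amount of ammonia. Volume: V(t) = V₀ + (Q_in − Q_out) t = 218 + 13.000 t; V(32.8) = 644.40 L.
No ammonia enters, so dm/dt = −Q_out · (m/V).
dm/m = −Q_out dt/(V₀ + 13.000 t); integrating gives ln(m/m₀) = −(Q_out/(Q_in−Q_out)) ln(V/V₀).
m = m₀ (V₀/V)^(Q_out/(Q_in−Q_out)) = 12.1 × (218/644.40)^(1.6615) = 1.9985 mg.

2.00 mg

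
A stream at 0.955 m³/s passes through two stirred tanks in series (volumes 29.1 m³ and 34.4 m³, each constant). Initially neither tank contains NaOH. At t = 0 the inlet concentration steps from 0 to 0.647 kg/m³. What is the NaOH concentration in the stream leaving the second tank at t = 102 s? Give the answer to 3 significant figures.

0.525 kg/m³

Species balance on tank i: dCᵢ/dt = (Cᵢ₋₁ − Cᵢ)/τᵢ with τᵢ = Vᵢ/Q.
τ₁ = 29.1/0.955 = 30.471 s; τ₂ = 34.4/0.955 = 36.021 s.
Tank 1: C₁ = C_in(1 − e^(−t/τ₁)). Tank 2 (τ₁ ≠ τ₂): C₂ = C_in[1 − (τ₁ e^(−t/τ₁) − τ₂ e^(−t/τ₂))/(τ₁ − τ₂)].
At t = 102: e^(−t/τ₁) = 0.035175, e^(−t/τ₂) = 0.058913.
C₂ = 0.647·[1 − (30.471·0.035175 − 36.021·0.058913)/(-5.5497)] = 0.647·0.81075 = 0.52455 kg/m³.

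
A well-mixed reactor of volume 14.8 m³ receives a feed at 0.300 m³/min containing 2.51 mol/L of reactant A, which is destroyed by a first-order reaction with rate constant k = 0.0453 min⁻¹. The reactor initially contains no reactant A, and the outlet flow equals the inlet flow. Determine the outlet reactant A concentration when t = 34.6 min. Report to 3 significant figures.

Species balance: V dC/dt = Q C_in − Q C − k V C.
dC/dt = (Q/V) C_in − (Q/V + k) C; effective rate a = Q/V + k = 0.020270 + 0.0453 = 0.065570 min⁻¹.
C_ss = Q C_in/(Q + kV) = 0.77594 mol/L; C(t) = C_ss + (C₀ − C_ss) e^(−a t).
C(34.6) = 0.77594 + (-0.77594)·e^(−0.065570·34.6) = 0.77594 + (-0.77594)·0.10344 = 0.69567 mol/L.

0.696 mol/L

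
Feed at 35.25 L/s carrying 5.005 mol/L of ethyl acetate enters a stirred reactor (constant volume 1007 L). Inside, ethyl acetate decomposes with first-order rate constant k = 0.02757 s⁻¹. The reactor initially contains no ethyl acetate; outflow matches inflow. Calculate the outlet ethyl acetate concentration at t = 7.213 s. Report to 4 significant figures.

Accumulation = in − out − consumed: V dC/dt = Q C_in − Q C − k V C.
dC/dt = (Q/V) C_in − (Q/V + k) C; effective rate a = Q/V + k = 0.0350050 + 0.02757 = 0.0625750 s⁻¹.
C_ss = Q C_in/(Q + kV) = 2.79984 mol/L; C(t) = C_ss + (C₀ − C_ss) e^(−a t).
C(7.213) = 2.79984 + (-2.79984)·e^(−0.0625750·7.213) = 2.79984 + (-2.79984)·0.636766 = 1.01700 mol/L.

1.017 mol/L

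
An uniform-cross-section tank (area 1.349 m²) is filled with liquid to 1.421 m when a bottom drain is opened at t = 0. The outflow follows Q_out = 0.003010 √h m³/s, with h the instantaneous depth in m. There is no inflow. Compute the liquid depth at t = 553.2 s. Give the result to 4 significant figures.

0.3305 m

With no inflow, A dh/dt = −0.003010 √h.
This is separable: 2 d(√h)/dt = −0.003010/A, so √h = √h₀ − (0.003010/(2A)) t.
√h = √1.421 − 0.003010·553.2/(2·1.349) = 1.19206 − 0.617173 = 0.574884.
h = 0.574884² = 0.330492 m.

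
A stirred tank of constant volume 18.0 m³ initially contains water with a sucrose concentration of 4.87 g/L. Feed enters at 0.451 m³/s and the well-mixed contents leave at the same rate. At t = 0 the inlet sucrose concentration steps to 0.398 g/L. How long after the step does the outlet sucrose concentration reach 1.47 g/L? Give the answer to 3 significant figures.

Species balance: V dC/dt = Q(C_in − C) ⇒ τ = V/Q = 39.911 s.
C(t) = C_in + (C₀ − C_in) e^(−t/τ). Set C = 1.47 and solve for t:
e^(−t/τ) = (C − C_in)/(C₀ − C_in) = (1.47 − 0.398)/(4.87 − 0.398) = 0.23971
t = −τ ln(…) = 39.911 × 1.4283 = 57.006 s.

57.0 s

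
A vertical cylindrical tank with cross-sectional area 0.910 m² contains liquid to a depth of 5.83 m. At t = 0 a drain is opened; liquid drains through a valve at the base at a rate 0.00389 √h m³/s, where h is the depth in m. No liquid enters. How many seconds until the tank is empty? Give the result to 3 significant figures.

1130 s

With no inflow, A dh/dt = −0.00389 √h.
Separate and integrate: 2(√h − √h₀) = −(0.00389/A) t.
Tank is empty when √h = 0: t_empty = 2A√h₀/0.00389.
t_empty = 2·0.910·√5.83/0.00389 = 1.8200·2.4145/0.00389 = 1129.7 s.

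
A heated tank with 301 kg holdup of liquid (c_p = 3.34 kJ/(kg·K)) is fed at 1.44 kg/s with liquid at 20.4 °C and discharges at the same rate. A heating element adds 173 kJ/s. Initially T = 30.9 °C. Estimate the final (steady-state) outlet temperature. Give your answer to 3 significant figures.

56.4 °C

M c_p dT/dt = ṁ c_p (T_in − T) + Q̇.
At steady state dT/dt = 0 ⇒ T_ss = T_in + Q̇/(ṁ c_p) = 20.4 + 173/(1.44·3.34) = 56.370 °C.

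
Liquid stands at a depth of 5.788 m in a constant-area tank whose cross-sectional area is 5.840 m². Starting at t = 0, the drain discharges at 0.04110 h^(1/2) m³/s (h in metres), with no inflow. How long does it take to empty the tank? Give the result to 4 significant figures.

683.7 s

With no inflow, A dh/dt = −0.04110 √h.
This is separable: 2 d(√h)/dt = −0.04110/A, so √h = √h₀ − (0.04110/(2A)) t.
Set h = 0: 2√h₀ = (0.04110/A) t_empty ⇒ t_empty = 2A√h₀/0.04110.
t_empty = 2·5.840·√5.788/0.04110 = 11.6800·2.40583/0.04110 = 683.700 s.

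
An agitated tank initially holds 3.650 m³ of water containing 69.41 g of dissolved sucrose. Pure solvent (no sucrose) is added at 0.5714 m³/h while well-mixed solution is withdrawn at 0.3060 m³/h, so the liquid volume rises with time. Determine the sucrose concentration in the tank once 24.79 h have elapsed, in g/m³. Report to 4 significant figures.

2.068 g/m³

Let m(t) be the amount of sucrose. Volume: V(t) = V₀ + (Q_in − Q_out) t = 3.650 + 0.265400 t; V(24.79) = 10.2293 m³.
No sucrose enters, so dm/dt = −Q_out · (m/V).
dm/m = −Q_out dt/(V₀ + 0.265400 t); integrating gives ln(m/m₀) = −(Q_out/(Q_in−Q_out)) ln(V/V₀).
m = m₀ (V₀/V)^(Q_out/(Q_in−Q_out)) = 69.41 × (3.650/10.2293)^(1.15298) = 21.1546 g.
C = m/V = 21.1546/10.2293 = 2.06805 g/m³.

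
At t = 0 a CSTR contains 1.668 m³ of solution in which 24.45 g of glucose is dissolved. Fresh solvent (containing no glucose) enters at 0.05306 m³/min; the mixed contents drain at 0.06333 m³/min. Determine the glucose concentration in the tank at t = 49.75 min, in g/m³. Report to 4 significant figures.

2.215 g/m³

Total volume: dV/dt = Q_in − Q_out = -0.0102700 m³/min, so V(t) = 1.668 − 0.0102700 t and V(49.75) = 1.15707 m³.
Species balance (pure solvent in): dm/dt = −Q_out · m/V(t).
Separate: dm/m = −Q_out dt/V(t) ⇒ ln(m/m₀) = −(Q_out/(Q_in−Q_out)) ln(V/V₀).
m = m₀ (V₀/V)^(Q_out/(Q_in−Q_out)) = 24.45 × (1.668/1.15707)^(-6.16650) = 2.56335 g.
C = m/V = 2.56335/1.15707 = 2.21538 g/m³.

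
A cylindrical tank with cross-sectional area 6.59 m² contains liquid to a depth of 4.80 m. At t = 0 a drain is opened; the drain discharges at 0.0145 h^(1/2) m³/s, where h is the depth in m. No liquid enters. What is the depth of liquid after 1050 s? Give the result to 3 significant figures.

A dh/dt = −Q_out = −0.0145 √h.
Separate and integrate: 2(√h − √h₀) = −(0.0145/A) t.
√h = √4.80 − 0.0145·1050/(2·6.59) = 2.1909 − 1.1552 = 1.0357.
h = 1.0357² = 1.0727 m.

1.07 m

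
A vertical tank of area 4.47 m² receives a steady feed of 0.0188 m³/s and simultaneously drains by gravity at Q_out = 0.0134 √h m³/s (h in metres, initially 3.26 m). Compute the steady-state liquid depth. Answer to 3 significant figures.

1.97 m

Mass balance (ρ constant): A dh/dt = Q_in − 0.0134 √h. At steady state dh/dt = 0:
Q_in = 0.0134 √h_ss ⇒ √h_ss = 0.0188/0.0134 = 1.4030.
h_ss = 1.4030² = 1.9684 m. (Since h₀ = 3.26 m > h_ss, the level will fall toward this value.)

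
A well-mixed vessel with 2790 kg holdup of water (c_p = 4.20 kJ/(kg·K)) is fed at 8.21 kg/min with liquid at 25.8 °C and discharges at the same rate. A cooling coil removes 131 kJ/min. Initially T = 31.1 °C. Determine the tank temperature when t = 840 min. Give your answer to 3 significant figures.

M c_p dT/dt = ṁ c_p (T_in − T) − Q̇.
τ = M/ṁ = 339.83 min; T_ss = T_in − Q̇/(ṁ c_p) = 25.8 − 131/(8.21·4.20) = 22.001 °C.
This is linear first-order; T(t) = T_ss + (T₀ − T_ss) e^(−t/τ).
T(840) = 22.001 + (9.0991)·e^(−840/339.83) = 22.001 + (9.0991)·0.084430 = 22.769 °C.

22.8 °C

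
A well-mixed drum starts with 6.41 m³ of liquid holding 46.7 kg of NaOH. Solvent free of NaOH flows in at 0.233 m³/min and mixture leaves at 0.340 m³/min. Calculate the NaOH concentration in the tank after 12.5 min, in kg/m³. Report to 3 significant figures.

Let m(t) be the amount of NaOH. Volume: V(t) = V₀ + (Q_in − Q_out) t = 6.41 − 0.10700 t; V(12.5) = 5.0725 m³.
Solute balance: dm/dt = 0 − Q_out C = −Q_out m/V(t).
Separate: dm/m = −Q_out dt/V(t) ⇒ ln(m/m₀) = −(Q_out/(Q_in−Q_out)) ln(V/V₀).
m = m₀ (V₀/V)^(Q_out/(Q_in−Q_out)) = 46.7 × (6.41/5.0725)^(-3.1776) = 22.200 kg.
C = m/V = 22.200/5.0725 = 4.3766 kg/m³.

4.38 kg/m³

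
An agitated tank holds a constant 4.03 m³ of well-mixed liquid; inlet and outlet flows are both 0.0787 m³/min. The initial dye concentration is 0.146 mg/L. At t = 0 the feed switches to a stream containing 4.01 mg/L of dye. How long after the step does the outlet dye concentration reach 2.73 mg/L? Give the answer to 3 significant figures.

Species balance: V dC/dt = Q(C_in − C) ⇒ τ = V/Q = 51.207 min.
C(t) = C_in + (C₀ − C_in) e^(−t/τ). Set C = 2.73 and solve for t:
e^(−t/τ) = (C − C_in)/(C₀ − C_in) = (2.73 − 4.01)/(0.146 − 4.01) = 0.33126
t = −τ ln(…) = 51.207 × 1.1048 = 56.576 min.

56.6 min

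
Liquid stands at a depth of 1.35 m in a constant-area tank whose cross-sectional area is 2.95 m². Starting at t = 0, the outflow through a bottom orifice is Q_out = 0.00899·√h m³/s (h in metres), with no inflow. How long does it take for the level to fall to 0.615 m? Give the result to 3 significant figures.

248 s

With no inflow, A dh/dt = −0.00899 √h.
Separate and integrate: 2(√h − √h₀) = −(0.00899/A) t.
t = 2A(√h₀ − √h)/0.00899 = 2·2.95·(√1.35 − √0.615)/0.00899
  = 5.9000 × (1.1619 − 0.78422) / 0.00899 = 247.86 s.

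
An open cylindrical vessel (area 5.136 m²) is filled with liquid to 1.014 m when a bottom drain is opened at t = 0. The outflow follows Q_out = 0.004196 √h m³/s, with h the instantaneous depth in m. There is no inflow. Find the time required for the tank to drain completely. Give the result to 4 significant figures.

2465 s

With no inflow, A dh/dt = −0.004196 √h.
This is separable: 2 d(√h)/dt = −0.004196/A, so √h = √h₀ − (0.004196/(2A)) t.
Set h = 0: 2√h₀ = (0.004196/A) t_empty ⇒ t_empty = 2A√h₀/0.004196.
t_empty = 2·5.136·√1.014/0.004196 = 10.2720·1.00698/0.004196 = 2465.12 s.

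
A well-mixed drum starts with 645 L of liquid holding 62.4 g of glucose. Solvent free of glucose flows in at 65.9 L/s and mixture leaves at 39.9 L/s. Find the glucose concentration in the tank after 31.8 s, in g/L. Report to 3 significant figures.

Total volume: dV/dt = Q_in − Q_out = 26.000 L/s, so V(t) = 645 + 26.000 t and V(31.8) = 1471.8 L.
No glucose enters, so dm/dt = −Q_out · (m/V).
Separate: dm/m = −Q_out dt/V(t) ⇒ ln(m/m₀) = −(Q_out/(Q_in−Q_out)) ln(V/V₀).
m = m₀ (V₀/V)^(Q_out/(Q_in−Q_out)) = 62.4 × (645/1471.8)^(1.5346) = 17.593 g.
C = m/V = 17.593/1471.8 = 0.011954 g/L.

0.0120 g/L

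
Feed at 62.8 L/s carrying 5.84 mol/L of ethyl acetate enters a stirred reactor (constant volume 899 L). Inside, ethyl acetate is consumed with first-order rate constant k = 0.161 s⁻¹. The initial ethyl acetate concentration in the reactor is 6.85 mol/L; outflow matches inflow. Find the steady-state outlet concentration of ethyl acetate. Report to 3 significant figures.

Accumulation = in − out − consumed: V dC/dt = Q C_in − Q C − k V C.
Steady state (dC/dt = 0): C_ss = Q C_in/(Q + kV) = C_in/(1 + kV/Q).
C_ss = 62.8·5.84/(62.8 + 0.161·899) = 366.75/207.54 = 1.7671 mol/L.

1.77 mol/L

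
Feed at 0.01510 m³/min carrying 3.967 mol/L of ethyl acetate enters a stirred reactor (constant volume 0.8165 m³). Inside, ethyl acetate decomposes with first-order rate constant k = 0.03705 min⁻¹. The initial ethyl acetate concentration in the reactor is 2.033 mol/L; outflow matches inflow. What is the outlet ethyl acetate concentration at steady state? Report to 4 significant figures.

Species balance: V dC/dt = Q C_in − Q C − k V C.
Steady state (dC/dt = 0): C_ss = Q C_in/(Q + kV) = C_in/(1 + kV/Q).
C_ss = 0.01510·3.967/(0.01510 + 0.03705·0.8165) = 0.0599017/0.0453513 = 1.32084 mol/L.

1.321 mol/L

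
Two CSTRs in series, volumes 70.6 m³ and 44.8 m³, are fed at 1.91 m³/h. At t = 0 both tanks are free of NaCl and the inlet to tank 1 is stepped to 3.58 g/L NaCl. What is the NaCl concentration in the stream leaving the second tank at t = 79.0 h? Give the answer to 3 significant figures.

2.64 g/L

Time constants: τᵢ = Vᵢ/Q for each well-mixed tank.
τ₁ = 70.6/1.91 = 36.963 h; τ₂ = 44.8/1.91 = 23.455 h.
Tank 1: C₁ = C_in(1 − e^(−t/τ₁)). Tank 2 (τ₁ ≠ τ₂): C₂ = C_in[1 − (τ₁ e^(−t/τ₁) − τ₂ e^(−t/τ₂))/(τ₁ − τ₂)].
At t = 79.0: e^(−t/τ₁) = 0.11798, e^(−t/τ₂) = 0.034456.
C₂ = 3.58·[1 − (36.963·0.11798 − 23.455·0.034456)/(13.508)] = 3.58·0.73699 = 2.6384 g/L.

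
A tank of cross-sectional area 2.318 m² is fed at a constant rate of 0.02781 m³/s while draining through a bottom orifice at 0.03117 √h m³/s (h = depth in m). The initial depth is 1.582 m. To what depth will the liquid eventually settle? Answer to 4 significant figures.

Level balance: A dh/dt = 0.02781 − 0.03117 √h. Setting dh/dt = 0:
Q_in = 0.03117 √h_ss ⇒ √h_ss = 0.02781/0.03117 = 0.892204.
h_ss = 0.892204² = 0.796028 m. (Since h₀ = 1.582 m > h_ss, the level will fall toward this value.)

0.7960 m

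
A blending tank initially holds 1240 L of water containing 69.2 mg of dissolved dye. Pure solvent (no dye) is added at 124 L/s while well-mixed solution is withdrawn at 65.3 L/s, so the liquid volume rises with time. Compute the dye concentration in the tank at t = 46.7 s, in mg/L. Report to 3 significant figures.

0.00475 mg/L

Let m(t) be the amount of dye. Volume: V(t) = V₀ + (Q_in − Q_out) t = 1240 + 58.700 t; V(46.7) = 3981.3 L.
No dye enters, so dm/dt = −Q_out · (m/V).
dm/m = −Q_out dt/(V₀ + 58.700 t); integrating gives ln(m/m₀) = −(Q_out/(Q_in−Q_out)) ln(V/V₀).
m = m₀ (V₀/V)^(Q_out/(Q_in−Q_out)) = 69.2 × (1240/3981.3)^(1.1124) = 18.904 mg.
C = m/V = 18.904/3981.3 = 0.0047481 mg/L.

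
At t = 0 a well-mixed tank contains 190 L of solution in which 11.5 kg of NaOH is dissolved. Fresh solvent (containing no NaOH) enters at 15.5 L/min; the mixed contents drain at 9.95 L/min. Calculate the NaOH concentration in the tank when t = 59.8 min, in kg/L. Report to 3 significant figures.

Total volume: dV/dt = Q_in − Q_out = 5.5500 L/min, so V(t) = 190 + 5.5500 t and V(59.8) = 521.89 L.
Species balance (pure solvent in): dm/dt = −Q_out · m/V(t).
dm/m = −Q_out dt/(V₀ + 5.5500 t); integrating gives ln(m/m₀) = −(Q_out/(Q_in−Q_out)) ln(V/V₀).
m = m₀ (V₀/V)^(Q_out/(Q_in−Q_out)) = 11.5 × (190/521.89)^(1.7928) = 1.8792 kg.
C = m/V = 1.8792/521.89 = 0.0036008 kg/L.

0.00360 kg/L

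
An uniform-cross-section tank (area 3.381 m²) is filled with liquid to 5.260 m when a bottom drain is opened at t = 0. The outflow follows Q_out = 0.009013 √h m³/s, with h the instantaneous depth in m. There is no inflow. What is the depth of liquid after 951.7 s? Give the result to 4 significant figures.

With no inflow, A dh/dt = −0.009013 √h.
∫ h^(−1/2) dh = −(0.009013/A) ∫ dt, giving 2√h = 2√h₀ − (0.009013/A) t.
√h = √5.260 − 0.009013·951.7/(2·3.381) = 2.29347 − 1.26851 = 1.02496.
h = 1.02496² = 1.05054 m.

1.051 m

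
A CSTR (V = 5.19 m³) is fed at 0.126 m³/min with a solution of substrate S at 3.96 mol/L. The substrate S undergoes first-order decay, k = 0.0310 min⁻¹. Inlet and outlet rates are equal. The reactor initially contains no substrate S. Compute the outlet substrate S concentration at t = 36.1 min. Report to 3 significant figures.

1.50 mol/L

Accumulation = in − out − consumed: V dC/dt = Q C_in − Q C − k V C.
dC/dt = (Q/V) C_in − (Q/V + k) C; effective rate a = Q/V + k = 0.024277 + 0.0310 = 0.055277 min⁻¹.
C_ss = Q C_in/(Q + kV) = 1.7392 mol/L; C(t) = C_ss + (C₀ − C_ss) e^(−a t).
C(36.1) = 1.7392 + (-1.7392)·e^(−0.055277·36.1) = 1.7392 + (-1.7392)·0.13594 = 1.5028 mol/L.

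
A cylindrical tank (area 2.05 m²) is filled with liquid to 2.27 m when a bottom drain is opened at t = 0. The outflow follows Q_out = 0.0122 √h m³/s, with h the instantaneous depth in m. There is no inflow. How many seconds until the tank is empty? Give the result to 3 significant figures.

506 s

With no inflow, A dh/dt = −0.0122 √h.
Separate and integrate: 2(√h − √h₀) = −(0.0122/A) t.
Set h = 0: 2√h₀ = (0.0122/A) t_empty ⇒ t_empty = 2A√h₀/0.0122.
t_empty = 2·2.05·√2.27/0.0122 = 4.1000·1.5067/0.0122 = 506.33 s.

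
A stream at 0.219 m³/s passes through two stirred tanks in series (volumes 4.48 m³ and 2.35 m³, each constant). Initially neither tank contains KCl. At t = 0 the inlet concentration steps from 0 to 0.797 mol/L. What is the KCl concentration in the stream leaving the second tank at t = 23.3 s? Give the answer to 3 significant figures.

Species balance on tank i: dCᵢ/dt = (Cᵢ₋₁ − Cᵢ)/τᵢ with τᵢ = Vᵢ/Q.
τ₁ = 4.48/0.219 = 20.457 s; τ₂ = 2.35/0.219 = 10.731 s.
Tank 1: C₁ = C_in(1 − e^(−t/τ₁)). Tank 2 (τ₁ ≠ τ₂): C₂ = C_in[1 − (τ₁ e^(−t/τ₁) − τ₂ e^(−t/τ₂))/(τ₁ − τ₂)].
At t = 23.3: e^(−t/τ₁) = 0.32014, e^(−t/τ₂) = 0.11402.
C₂ = 0.797·[1 − (20.457·0.32014 − 10.731·0.11402)/(9.7260)] = 0.797·0.45245 = 0.36060 mol/L.

0.361 mol/L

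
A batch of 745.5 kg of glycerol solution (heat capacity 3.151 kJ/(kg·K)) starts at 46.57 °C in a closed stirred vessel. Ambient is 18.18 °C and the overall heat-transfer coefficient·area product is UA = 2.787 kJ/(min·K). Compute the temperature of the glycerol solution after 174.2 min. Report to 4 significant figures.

41.27 °C

Lumped-capacitance energy balance: M c_p dT/dt = UA(T_amb − T).
dT/dt = (T_ss − T)/τ with T_ss = T_amb = 18.1800 °C, τ = M c_p/UA = 745.5·3.151/2.787 = 842.867 min.
Solution: T(t) = T_ss + (T₀ − T_ss) e^(−t/τ).
T(174.2) = 18.1800 + (28.3900)·0.813283 = 41.2691 °C.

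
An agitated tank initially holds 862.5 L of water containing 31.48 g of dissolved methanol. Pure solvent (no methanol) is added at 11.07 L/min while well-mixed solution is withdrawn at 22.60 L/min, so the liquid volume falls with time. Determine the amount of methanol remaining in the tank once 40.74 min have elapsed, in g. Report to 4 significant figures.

6.736 g

Let m(t) be the amount of methanol. Volume: V(t) = V₀ + (Q_in − Q_out) t = 862.5 − 11.5300 t; V(40.74) = 392.768 L.
Species balance (pure solvent in): dm/dt = −Q_out · m/V(t).
dm/m = −Q_out dt/(V₀ − 11.5300 t); integrating gives ln(m/m₀) = −(Q_out/(Q_in−Q_out)) ln(V/V₀).
m = m₀ (V₀/V)^(Q_out/(Q_in−Q_out)) = 31.48 × (862.5/392.768)^(-1.96010) = 6.73624 g.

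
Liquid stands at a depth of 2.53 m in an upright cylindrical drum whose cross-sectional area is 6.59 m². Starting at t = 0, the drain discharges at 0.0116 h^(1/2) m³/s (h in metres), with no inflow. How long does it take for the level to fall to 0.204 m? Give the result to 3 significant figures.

1290 s

A dh/dt = −Q_out = −0.0116 √h.
Separate and integrate: 2(√h − √h₀) = −(0.0116/A) t.
t = 2A(√h₀ − √h)/0.0116 = 2·6.59·(√2.53 − √0.204)/0.0116
  = 13.180 × (1.5906 − 0.45166) / 0.0116 = 1294.1 s.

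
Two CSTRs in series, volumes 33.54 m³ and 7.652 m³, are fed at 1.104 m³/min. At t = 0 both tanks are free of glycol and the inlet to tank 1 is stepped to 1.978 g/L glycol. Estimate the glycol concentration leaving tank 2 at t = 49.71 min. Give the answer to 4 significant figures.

1.479 g/L

Each tank obeys Vᵢ dCᵢ/dt = Q(Cᵢ₋₁ − Cᵢ), so τᵢ = Vᵢ/Q.
τ₁ = 33.54/1.104 = 30.3804 min; τ₂ = 7.652/1.104 = 6.93116 min.
Tank 1: C₁ = C_in(1 − e^(−t/τ₁)). Tank 2 (τ₁ ≠ τ₂): C₂ = C_in[1 − (τ₁ e^(−t/τ₁) − τ₂ e^(−t/τ₂))/(τ₁ − τ₂)].
At t = 49.71: e^(−t/τ₁) = 0.194709, e^(−t/τ₂) = 0.000767816.
C₂ = 1.978·[1 − (30.3804·0.194709 − 6.93116·0.000767816)/(23.4493)] = 1.978·0.747966 = 1.47948 g/L.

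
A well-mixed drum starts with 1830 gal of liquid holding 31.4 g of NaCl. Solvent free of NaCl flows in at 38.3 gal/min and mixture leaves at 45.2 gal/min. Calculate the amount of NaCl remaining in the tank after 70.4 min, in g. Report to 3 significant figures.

4.16 g

Total volume: dV/dt = Q_in − Q_out = -6.9000 gal/min, so V(t) = 1830 − 6.9000 t and V(70.4) = 1344.2 gal.
No NaCl enters, so dm/dt = −Q_out · (m/V).
Separate: dm/m = −Q_out dt/V(t) ⇒ ln(m/m₀) = −(Q_out/(Q_in−Q_out)) ln(V/V₀).
m = m₀ (V₀/V)^(Q_out/(Q_in−Q_out)) = 31.4 × (1830/1344.2)^(-6.5507) = 4.1620 g.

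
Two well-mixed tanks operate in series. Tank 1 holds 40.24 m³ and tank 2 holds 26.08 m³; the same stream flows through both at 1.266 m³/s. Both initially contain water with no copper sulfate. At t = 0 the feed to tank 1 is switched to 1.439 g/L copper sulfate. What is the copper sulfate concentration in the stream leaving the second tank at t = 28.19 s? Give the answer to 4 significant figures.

Species balance on tank i: dCᵢ/dt = (Cᵢ₋₁ − Cᵢ)/τᵢ with τᵢ = Vᵢ/Q.
τ₁ = 40.24/1.266 = 31.7852 s; τ₂ = 26.08/1.266 = 20.6003 s.
Tank 1: C₁ = C_in(1 − e^(−t/τ₁)). Tank 2 (τ₁ ≠ τ₂): C₂ = C_in[1 − (τ₁ e^(−t/τ₁) − τ₂ e^(−t/τ₂))/(τ₁ − τ₂)].
At t = 28.19: e^(−t/τ₁) = 0.411934, e^(−t/τ₂) = 0.254507.
C₂ = 1.439·[1 − (31.7852·0.411934 − 20.6003·0.254507)/(11.1848)] = 1.439·0.298116 = 0.428989 g/L.

0.4290 g/L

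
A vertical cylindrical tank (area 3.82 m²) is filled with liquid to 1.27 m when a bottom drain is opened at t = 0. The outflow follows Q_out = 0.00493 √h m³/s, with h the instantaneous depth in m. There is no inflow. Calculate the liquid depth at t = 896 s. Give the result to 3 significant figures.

A dh/dt = −Q_out = −0.00493 √h.
Separate and integrate: 2(√h − √h₀) = −(0.00493/A) t.
√h = √1.27 − 0.00493·896/(2·3.82) = 1.1269 − 0.57818 = 0.54876.
h = 0.54876² = 0.30114 m.

0.301 m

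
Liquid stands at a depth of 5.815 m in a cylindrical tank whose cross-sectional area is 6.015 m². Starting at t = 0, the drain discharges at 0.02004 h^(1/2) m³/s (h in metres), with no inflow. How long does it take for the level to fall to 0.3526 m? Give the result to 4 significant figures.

A dh/dt = −Q_out = −0.02004 √h.
∫ h^(−1/2) dh = −(0.02004/A) ∫ dt, giving 2√h = 2√h₀ − (0.02004/A) t.
t = 2A(√h₀ − √h)/0.02004 = 2·6.015·(√5.815 − √0.3526)/0.02004
  = 12.0300 × (2.41143 − 0.593801) / 0.02004 = 1091.12 s.

1091 s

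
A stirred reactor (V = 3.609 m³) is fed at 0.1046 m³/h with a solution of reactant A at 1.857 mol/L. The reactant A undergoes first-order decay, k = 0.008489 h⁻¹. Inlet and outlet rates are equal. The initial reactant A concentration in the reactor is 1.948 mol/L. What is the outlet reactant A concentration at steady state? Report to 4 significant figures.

Accumulation = in − out − consumed: V dC/dt = Q C_in − Q C − k V C.
At steady state: 0 = Q C_in − (Q + kV) C_ss, so C_ss = Q C_in/(Q + kV).
C_ss = 0.1046·1.857/(0.1046 + 0.008489·3.609) = 0.194242/0.135237 = 1.43631 mol/L.

1.436 mol/L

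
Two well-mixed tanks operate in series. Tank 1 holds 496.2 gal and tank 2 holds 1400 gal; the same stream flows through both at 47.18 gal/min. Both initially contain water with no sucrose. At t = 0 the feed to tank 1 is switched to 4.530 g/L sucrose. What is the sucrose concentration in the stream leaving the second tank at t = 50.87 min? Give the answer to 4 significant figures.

Species balance on tank i: dCᵢ/dt = (Cᵢ₋₁ − Cᵢ)/τᵢ with τᵢ = Vᵢ/Q.
τ₁ = 496.2/47.18 = 10.5172 min; τ₂ = 1400/47.18 = 29.6736 min.
Tank 1: C₁ = C_in(1 − e^(−t/τ₁)). Tank 2 (τ₁ ≠ τ₂): C₂ = C_in[1 − (τ₁ e^(−t/τ₁) − τ₂ e^(−t/τ₂))/(τ₁ − τ₂)].
At t = 50.87: e^(−t/τ₁) = 0.00793197, e^(−t/τ₂) = 0.180086.
C₂ = 4.530·[1 − (10.5172·0.00793197 − 29.6736·0.180086)/(-19.1564)] = 4.530·0.725398 = 3.28605 g/L.

3.286 g/L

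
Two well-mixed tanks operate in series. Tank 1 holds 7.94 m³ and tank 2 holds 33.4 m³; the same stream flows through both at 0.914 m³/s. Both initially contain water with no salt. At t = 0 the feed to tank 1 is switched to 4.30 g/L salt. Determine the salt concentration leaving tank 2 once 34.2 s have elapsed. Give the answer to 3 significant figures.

2.11 g/L

Species balance on tank i: dCᵢ/dt = (Cᵢ₋₁ − Cᵢ)/τᵢ with τᵢ = Vᵢ/Q.
τ₁ = 7.94/0.914 = 8.6871 s; τ₂ = 33.4/0.914 = 36.543 s.
Solving the cascade with C₁(0)=C₂(0)=0 gives C₂(t) = C_in[1 − (τ₁ e^(−t/τ₁) − τ₂ e^(−t/τ₂))/(τ₁ − τ₂)].
At t = 34.2: e^(−t/τ₁) = 0.019509, e^(−t/τ₂) = 0.39224.
C₂ = 4.30·[1 − (8.6871·0.019509 − 36.543·0.39224)/(-27.856)] = 4.30·0.49153 = 2.1136 g/L.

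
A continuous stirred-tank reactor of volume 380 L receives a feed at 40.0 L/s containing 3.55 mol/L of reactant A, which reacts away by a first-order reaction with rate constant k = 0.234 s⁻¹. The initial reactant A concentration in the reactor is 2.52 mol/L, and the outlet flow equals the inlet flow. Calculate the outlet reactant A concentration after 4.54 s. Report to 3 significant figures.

1.41 mol/L

V dC/dt = Q(C_in − C) − k V C.
dC/dt = (Q/V) C_in − (Q/V + k) C; effective rate a = Q/V + k = 0.10526 + 0.234 = 0.33926 s⁻¹.
C_ss = Q C_in/(Q + kV) = 1.1015 mol/L; C(t) = C_ss + (C₀ − C_ss) e^(−a t).
C(4.54) = 1.1015 + (1.4185)·e^(−0.33926·4.54) = 1.1015 + (1.4185)·0.21433 = 1.4055 mol/L.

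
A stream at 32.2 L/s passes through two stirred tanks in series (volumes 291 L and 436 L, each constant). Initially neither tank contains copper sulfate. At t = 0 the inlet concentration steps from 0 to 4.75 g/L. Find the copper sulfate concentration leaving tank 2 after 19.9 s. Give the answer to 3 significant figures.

Each tank obeys Vᵢ dCᵢ/dt = Q(Cᵢ₋₁ − Cᵢ), so τᵢ = Vᵢ/Q.
τ₁ = 291/32.2 = 9.0373 s; τ₂ = 436/32.2 = 13.540 s.
Solving the cascade with C₁(0)=C₂(0)=0 gives C₂(t) = C_in[1 − (τ₁ e^(−t/τ₁) − τ₂ e^(−t/τ₂))/(τ₁ − τ₂)].
At t = 19.9: e^(−t/τ₁) = 0.11058, e^(−t/τ₂) = 0.23000.
C₂ = 4.75·[1 − (9.0373·0.11058 − 13.540·0.23000)/(-4.5031)] = 4.75·0.53034 = 2.5191 g/L.

2.52 g/L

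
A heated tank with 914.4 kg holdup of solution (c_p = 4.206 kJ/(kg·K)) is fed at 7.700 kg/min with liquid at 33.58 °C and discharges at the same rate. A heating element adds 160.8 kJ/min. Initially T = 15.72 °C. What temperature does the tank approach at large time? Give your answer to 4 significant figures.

38.55 °C

M c_p dT/dt = ṁ c_p (T_in − T) + Q̇.
At steady state dT/dt = 0 ⇒ T_ss = T_in + Q̇/(ṁ c_p) = 33.58 + 160.8/(7.700·4.206) = 38.5451 °C.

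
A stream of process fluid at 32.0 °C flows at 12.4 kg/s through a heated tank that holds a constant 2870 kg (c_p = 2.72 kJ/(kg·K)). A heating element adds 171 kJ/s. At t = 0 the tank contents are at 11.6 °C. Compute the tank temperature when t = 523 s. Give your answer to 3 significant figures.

First-law balance (no shaft work): M c_p dT/dt = ṁ c_p (T_in − T) + 171.
Rearrange: dT/dt = (T_ss − T)/τ with τ = M/ṁ = 231.45 s and T_ss = T_in + Q̇/(ṁ c_p) = 37.070 °C.
T approaches T_ss exponentially: T(t) = T_ss + (T₀ − T_ss) e^(−t/τ).
T(523) = 37.070 + (-25.470)·e^(−523/231.45) = 37.070 + (-25.470)·0.10439 = 34.411 °C.

34.4 °C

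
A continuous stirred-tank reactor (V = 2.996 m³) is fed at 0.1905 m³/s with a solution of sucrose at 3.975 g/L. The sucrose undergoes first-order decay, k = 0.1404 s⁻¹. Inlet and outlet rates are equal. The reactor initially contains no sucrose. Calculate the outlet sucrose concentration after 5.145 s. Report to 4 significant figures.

Species balance: V dC/dt = Q C_in − Q C − k V C.
dC/dt = (Q/V) C_in − (Q/V + k) C; effective rate a = Q/V + k = 0.0635848 + 0.1404 = 0.203985 s⁻¹.
C_ss = Q C_in/(Q + kV) = 1.23906 g/L; C(t) = C_ss + (C₀ − C_ss) e^(−a t).
C(5.145) = 1.23906 + (-1.23906)·e^(−0.203985·5.145) = 1.23906 + (-1.23906)·0.350112 = 0.805250 g/L.

0.8053 g/L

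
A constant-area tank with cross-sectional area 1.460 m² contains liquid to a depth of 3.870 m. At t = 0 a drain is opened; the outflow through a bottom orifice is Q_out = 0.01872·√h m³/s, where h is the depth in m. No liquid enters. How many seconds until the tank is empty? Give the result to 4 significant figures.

306.9 s

With no inflow, A dh/dt = −0.01872 √h.
∫ h^(−1/2) dh = −(0.01872/A) ∫ dt, giving 2√h = 2√h₀ − (0.01872/A) t.
Set h = 0: 2√h₀ = (0.01872/A) t_empty ⇒ t_empty = 2A√h₀/0.01872.
t_empty = 2·1.460·√3.870/0.01872 = 2.92000·1.96723/0.01872 = 306.854 s.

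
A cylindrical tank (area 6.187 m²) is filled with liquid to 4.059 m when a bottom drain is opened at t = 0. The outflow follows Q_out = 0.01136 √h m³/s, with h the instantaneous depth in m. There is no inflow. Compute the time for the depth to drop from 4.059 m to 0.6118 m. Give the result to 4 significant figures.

A dh/dt = −Q_out = −0.01136 √h.
∫ h^(−1/2) dh = −(0.01136/A) ∫ dt, giving 2√h = 2√h₀ − (0.01136/A) t.
t = 2A(√h₀ − √h)/0.01136 = 2·6.187·(√4.059 − √0.6118)/0.01136
  = 12.3740 × (2.01470 − 0.782176) / 0.01136 = 1342.53 s.

1343 s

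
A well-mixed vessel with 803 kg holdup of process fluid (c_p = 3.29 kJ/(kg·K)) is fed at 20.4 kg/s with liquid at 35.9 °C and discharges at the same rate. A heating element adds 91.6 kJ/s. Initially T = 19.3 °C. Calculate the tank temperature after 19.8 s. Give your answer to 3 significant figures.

26.4 °C

Energy balance: M c_p dT/dt = ṁ c_p (T_in − T) + 91.6.
Rearrange: dT/dt = (T_ss − T)/τ with τ = M/ṁ = 39.363 s and T_ss = T_in + Q̇/(ṁ c_p) = 37.265 °C.
Integrating: T(t) = T_ss + (T₀ − T_ss) e^(−t/τ).
T(19.8) = 37.265 + (-17.965)·e^(−19.8/39.363) = 37.265 + (-17.965)·0.60471 = 26.401 °C.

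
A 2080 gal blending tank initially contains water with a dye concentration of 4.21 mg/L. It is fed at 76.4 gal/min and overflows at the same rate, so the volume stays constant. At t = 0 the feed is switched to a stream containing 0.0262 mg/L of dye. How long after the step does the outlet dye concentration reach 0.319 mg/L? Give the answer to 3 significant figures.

72.4 min

Unsteady species balance (constant V, well mixed): V dC/dt = Q(C_in − C), so τ = V/Q = 27.225 min.
C(t) = C_in + (C₀ − C_in) e^(−t/τ). Set C = 0.319 and solve for t:
e^(−t/τ) = (C − C_in)/(C₀ − C_in) = (0.319 − 0.0262)/(4.21 − 0.0262) = 0.069984
t = −τ ln(…) = 27.225 × 2.6595 = 72.405 min.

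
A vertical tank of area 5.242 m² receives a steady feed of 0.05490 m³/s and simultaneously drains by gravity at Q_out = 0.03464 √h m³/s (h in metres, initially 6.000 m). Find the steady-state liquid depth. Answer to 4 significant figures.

Level balance: A dh/dt = 0.05490 − 0.03464 √h. Setting dh/dt = 0:
Q_in = 0.03464 √h_ss ⇒ √h_ss = 0.05490/0.03464 = 1.58487.
h_ss = 1.58487² = 2.51182 m. (Since h₀ = 6.000 m > h_ss, the level will fall toward this value.)

2.512 m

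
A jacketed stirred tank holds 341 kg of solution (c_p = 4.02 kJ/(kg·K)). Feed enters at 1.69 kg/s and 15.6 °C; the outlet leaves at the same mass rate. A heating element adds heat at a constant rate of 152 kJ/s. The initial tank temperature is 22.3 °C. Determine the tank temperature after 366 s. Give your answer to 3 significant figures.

M c_p dT/dt = ṁ c_p (T_in − T) + Q̇.
τ = M/ṁ = 201.78 s; T_ss = T_in + Q̇/(ṁ c_p) = 15.6 + 152/(1.69·4.02) = 37.973 °C.
Integrating: T(t) = T_ss + (T₀ − T_ss) e^(−t/τ).
T(366) = 37.973 + (-15.673)·e^(−366/201.78) = 37.973 + (-15.673)·0.16302 = 35.418 °C.

35.4 °C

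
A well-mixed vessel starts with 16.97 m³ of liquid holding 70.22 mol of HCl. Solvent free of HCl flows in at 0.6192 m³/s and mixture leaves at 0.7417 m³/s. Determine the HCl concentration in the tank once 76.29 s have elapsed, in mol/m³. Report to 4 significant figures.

Total volume: dV/dt = Q_in − Q_out = -0.122500 m³/s, so V(t) = 16.97 − 0.122500 t and V(76.29) = 7.62447 m³.
Solute balance: dm/dt = 0 − Q_out C = −Q_out m/V(t).
dm/m = −Q_out dt/(V₀ − 0.122500 t); integrating gives ln(m/m₀) = −(Q_out/(Q_in−Q_out)) ln(V/V₀).
m = m₀ (V₀/V)^(Q_out/(Q_in−Q_out)) = 70.22 × (16.97/7.62447)^(-6.05469) = 0.552872 mol.
C = m/V = 0.552872/7.62447 = 0.0725128 mol/m³.

0.07251 mol/m³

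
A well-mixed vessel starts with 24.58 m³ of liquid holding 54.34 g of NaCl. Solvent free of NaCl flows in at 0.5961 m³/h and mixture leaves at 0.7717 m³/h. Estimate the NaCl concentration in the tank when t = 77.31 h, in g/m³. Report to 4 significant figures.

Total volume: dV/dt = Q_in − Q_out = -0.175600 m³/h, so V(t) = 24.58 − 0.175600 t and V(77.31) = 11.0044 m³.
No NaCl enters, so dm/dt = −Q_out · (m/V).
dm/m = −Q_out dt/(V₀ − 0.175600 t); integrating gives ln(m/m₀) = −(Q_out/(Q_in−Q_out)) ln(V/V₀).
m = m₀ (V₀/V)^(Q_out/(Q_in−Q_out)) = 54.34 × (24.58/11.0044)^(-4.39465) = 1.58969 g.
C = m/V = 1.58969/11.0044 = 0.144460 g/m³.

0.1445 g/m³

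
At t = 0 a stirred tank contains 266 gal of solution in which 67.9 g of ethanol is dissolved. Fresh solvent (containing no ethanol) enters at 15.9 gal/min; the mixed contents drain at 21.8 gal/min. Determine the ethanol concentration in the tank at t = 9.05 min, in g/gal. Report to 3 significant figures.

Total volume: dV/dt = Q_in − Q_out = -5.9000 gal/min, so V(t) = 266 − 5.9000 t and V(9.05) = 212.60 gal.
Solute balance: dm/dt = 0 − Q_out C = −Q_out m/V(t).
Separate: dm/m = −Q_out dt/V(t) ⇒ ln(m/m₀) = −(Q_out/(Q_in−Q_out)) ln(V/V₀).
m = m₀ (V₀/V)^(Q_out/(Q_in−Q_out)) = 67.9 × (266/212.60)^(-3.6949) = 29.670 g.
C = m/V = 29.670/212.60 = 0.13956 g/gal.

0.140 g/gal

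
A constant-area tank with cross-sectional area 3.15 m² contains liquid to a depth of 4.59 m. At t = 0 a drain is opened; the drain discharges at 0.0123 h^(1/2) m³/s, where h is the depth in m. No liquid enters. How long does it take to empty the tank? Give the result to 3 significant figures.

Accumulation of liquid (constant cross-section A): A dh/dt = −0.0123 √h.
∫ h^(−1/2) dh = −(0.0123/A) ∫ dt, giving 2√h = 2√h₀ − (0.0123/A) t.
Tank is empty when √h = 0: t_empty = 2A√h₀/0.0123.
t_empty = 2·3.15·√4.59/0.0123 = 6.3000·2.1424/0.0123 = 1097.3 s.

1100 s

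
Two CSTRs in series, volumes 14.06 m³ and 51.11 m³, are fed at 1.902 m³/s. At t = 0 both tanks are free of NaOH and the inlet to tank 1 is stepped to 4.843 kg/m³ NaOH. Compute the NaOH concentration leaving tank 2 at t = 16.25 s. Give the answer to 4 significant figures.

1.398 kg/m³

Each tank obeys Vᵢ dCᵢ/dt = Q(Cᵢ₋₁ − Cᵢ), so τᵢ = Vᵢ/Q.
τ₁ = 14.06/1.902 = 7.39222 s; τ₂ = 51.11/1.902 = 26.8717 s.
Tank 1: C₁ = C_in(1 − e^(−t/τ₁)). Tank 2 (τ₁ ≠ τ₂): C₂ = C_in[1 − (τ₁ e^(−t/τ₁) − τ₂ e^(−t/τ₂))/(τ₁ − τ₂)].
At t = 16.25: e^(−t/τ₁) = 0.110996, e^(−t/τ₂) = 0.546225.
C₂ = 4.843·[1 − (7.39222·0.110996 − 26.8717·0.546225)/(-19.4795)] = 4.843·0.288612 = 1.39775 kg/m³.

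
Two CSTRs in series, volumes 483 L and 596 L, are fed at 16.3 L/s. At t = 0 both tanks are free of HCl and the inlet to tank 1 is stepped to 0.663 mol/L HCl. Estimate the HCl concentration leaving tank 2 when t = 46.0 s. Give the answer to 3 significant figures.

Time constants: τᵢ = Vᵢ/Q for each well-mixed tank.
τ₁ = 483/16.3 = 29.632 s; τ₂ = 596/16.3 = 36.564 s.
Tank 1: C₁ = C_in(1 − e^(−t/τ₁)). Tank 2 (τ₁ ≠ τ₂): C₂ = C_in[1 − (τ₁ e^(−t/τ₁) − τ₂ e^(−t/τ₂))/(τ₁ − τ₂)].
At t = 46.0: e^(−t/τ₁) = 0.21174, e^(−t/τ₂) = 0.28421.
C₂ = 0.663·[1 − (29.632·0.21174 − 36.564·0.28421)/(-6.9325)] = 0.663·0.40606 = 0.26922 mol/L.

0.269 mol/L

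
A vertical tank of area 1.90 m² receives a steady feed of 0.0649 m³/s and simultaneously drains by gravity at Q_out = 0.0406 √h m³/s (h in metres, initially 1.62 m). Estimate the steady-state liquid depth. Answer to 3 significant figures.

2.56 m

Level balance: A dh/dt = 0.0649 − 0.0406 √h. Setting dh/dt = 0:
Q_in = 0.0406 √h_ss ⇒ √h_ss = 0.0649/0.0406 = 1.5985.
h_ss = 1.5985² = 2.5553 m. (Since h₀ = 1.62 m < h_ss, the level will rise toward this value.)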